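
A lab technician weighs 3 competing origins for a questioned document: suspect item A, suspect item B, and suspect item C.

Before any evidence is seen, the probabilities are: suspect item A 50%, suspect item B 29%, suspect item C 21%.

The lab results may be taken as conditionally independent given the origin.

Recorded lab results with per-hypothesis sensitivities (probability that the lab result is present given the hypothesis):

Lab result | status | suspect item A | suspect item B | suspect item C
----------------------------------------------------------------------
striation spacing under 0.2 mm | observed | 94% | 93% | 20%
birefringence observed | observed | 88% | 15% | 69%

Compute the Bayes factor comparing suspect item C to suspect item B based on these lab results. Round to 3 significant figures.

0.989

Take the product of per-lab result likelihoods under each hypothesis, then divide.
  suspect item C: 0.20 × 0.69 = 0.138
  suspect item B: 0.93 × 0.15 = 0.1395
Bayes factor = 0.138 / 0.1395 ≈ 0.989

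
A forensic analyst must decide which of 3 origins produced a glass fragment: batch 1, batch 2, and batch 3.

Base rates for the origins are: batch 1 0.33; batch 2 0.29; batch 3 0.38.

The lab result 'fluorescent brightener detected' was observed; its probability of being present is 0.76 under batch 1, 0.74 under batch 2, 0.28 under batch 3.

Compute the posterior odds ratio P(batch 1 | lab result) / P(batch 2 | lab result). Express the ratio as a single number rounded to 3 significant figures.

1.17

Posterior odds equal prior odds times the likelihood ratio; only the two competing hypotheses matter.
  batch 1: 0.33 × 0.76 = 0.2508
  batch 2: 0.29 × 0.74 = 0.2146
Odds(batch 1 : batch 2) = 0.2508 / 0.2146 ≈ 1.17.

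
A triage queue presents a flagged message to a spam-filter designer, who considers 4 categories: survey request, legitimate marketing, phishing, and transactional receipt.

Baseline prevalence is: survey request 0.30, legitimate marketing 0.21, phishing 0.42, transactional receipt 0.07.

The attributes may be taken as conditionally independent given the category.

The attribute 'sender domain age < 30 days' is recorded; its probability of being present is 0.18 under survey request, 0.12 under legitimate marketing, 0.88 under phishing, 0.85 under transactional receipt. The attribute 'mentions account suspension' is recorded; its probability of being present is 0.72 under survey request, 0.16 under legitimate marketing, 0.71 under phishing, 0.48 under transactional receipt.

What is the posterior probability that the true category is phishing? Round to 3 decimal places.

0.786

Multiply each prior by the joint likelihood of the attribute pattern:
  survey request: 0.30 × 0.18 × 0.72 = 0.03888
  legitimate marketing: 0.21 × 0.12 × 0.16 = 0.004032
  phishing: 0.42 × 0.88 × 0.71 = 0.26242
  transactional receipt: 0.07 × 0.85 × 0.48 = 0.02856
Marginal likelihood of the evidence = 0.33389.
P(phishing | evidence) = 0.26242 / 0.33389 ≈ 0.786.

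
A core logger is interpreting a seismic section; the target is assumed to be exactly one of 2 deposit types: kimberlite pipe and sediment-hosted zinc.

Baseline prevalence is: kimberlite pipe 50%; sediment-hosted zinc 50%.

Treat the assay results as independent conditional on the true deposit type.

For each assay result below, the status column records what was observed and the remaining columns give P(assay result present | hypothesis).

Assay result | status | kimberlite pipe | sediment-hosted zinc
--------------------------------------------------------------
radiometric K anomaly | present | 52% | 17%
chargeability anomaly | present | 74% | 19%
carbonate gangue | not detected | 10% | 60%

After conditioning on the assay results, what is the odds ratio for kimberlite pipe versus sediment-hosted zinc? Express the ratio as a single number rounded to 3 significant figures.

The normalizing constant cancels in an odds ratio, so compute prior × likelihood for the two hypotheses only (using 1 − P(present | H) for each absent assay result):
  kimberlite pipe: 0.50 × 0.52 × 0.74 × (1 − 0.10) = 0.17316
  sediment-hosted zinc: 0.50 × 0.17 × 0.19 × (1 − 0.60) = 0.00646
Odds(kimberlite pipe : sediment-hosted zinc) = 0.17316 / 0.00646 ≈ 26.8.

26.8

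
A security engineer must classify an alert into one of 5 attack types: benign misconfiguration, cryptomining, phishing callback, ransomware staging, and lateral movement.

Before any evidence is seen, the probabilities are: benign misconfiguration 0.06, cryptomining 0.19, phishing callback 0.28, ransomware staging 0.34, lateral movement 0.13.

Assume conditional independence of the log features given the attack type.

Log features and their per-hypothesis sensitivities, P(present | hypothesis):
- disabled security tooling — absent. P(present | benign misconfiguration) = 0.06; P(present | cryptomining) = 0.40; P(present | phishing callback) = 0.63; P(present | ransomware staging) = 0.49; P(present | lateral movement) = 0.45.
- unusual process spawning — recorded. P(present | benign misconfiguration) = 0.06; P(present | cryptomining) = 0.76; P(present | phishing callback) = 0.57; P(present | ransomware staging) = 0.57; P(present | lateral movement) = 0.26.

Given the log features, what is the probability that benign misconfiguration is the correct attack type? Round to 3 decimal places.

By Bayes' rule with conditional independence, the unnormalized weight for each hypothesis is prior × ∏ likelihoods (using 1 − P(present | H) for each absent log feature):
  benign misconfiguration: 0.06 × (1 − 0.06) × 0.06 = 0.003384
  cryptomining: 0.19 × (1 − 0.40) × 0.76 = 0.08664
  phishing callback: 0.28 × (1 − 0.63) × 0.57 = 0.059052
  ransomware staging: 0.34 × (1 − 0.49) × 0.57 = 0.098838
  lateral movement: 0.13 × (1 − 0.45) × 0.26 = 0.01859
Normalizing constant Z = 0.003384 + 0.08664 + 0.059052 + 0.098838 + 0.01859 = 0.2665.
P(benign misconfiguration | evidence) = 0.003384 / 0.2665 ≈ 0.013.

0.013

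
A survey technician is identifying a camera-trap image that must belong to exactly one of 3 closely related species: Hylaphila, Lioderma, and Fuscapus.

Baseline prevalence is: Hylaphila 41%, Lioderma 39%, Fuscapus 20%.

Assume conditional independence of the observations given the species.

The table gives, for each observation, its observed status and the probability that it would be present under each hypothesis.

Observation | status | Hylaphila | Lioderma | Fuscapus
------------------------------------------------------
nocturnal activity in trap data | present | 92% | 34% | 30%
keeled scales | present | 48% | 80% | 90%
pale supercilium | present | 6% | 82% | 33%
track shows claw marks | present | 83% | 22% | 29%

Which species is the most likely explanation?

By Bayes' rule with conditional independence, the unnormalized weight for each hypothesis is prior × ∏ likelihoods:
  Hylaphila: 0.41 × 0.92 × 0.48 × 0.06 × 0.83 = 0.0090166
  Lioderma: 0.39 × 0.34 × 0.80 × 0.82 × 0.22 = 0.019137
  Fuscapus: 0.20 × 0.30 × 0.90 × 0.33 × 0.29 = 0.0051678
The unnormalized weights sum to 0.033321.
P(Hylaphila | evidence) ≈ 0.0090166 / 0.033321 ≈ 0.271
P(Lioderma | evidence) ≈ 0.019137 / 0.033321 ≈ 0.574
P(Fuscapus | evidence) ≈ 0.0051678 / 0.033321 ≈ 0.155
The largest is 0.574, so Lioderma is most probable.

Lioderma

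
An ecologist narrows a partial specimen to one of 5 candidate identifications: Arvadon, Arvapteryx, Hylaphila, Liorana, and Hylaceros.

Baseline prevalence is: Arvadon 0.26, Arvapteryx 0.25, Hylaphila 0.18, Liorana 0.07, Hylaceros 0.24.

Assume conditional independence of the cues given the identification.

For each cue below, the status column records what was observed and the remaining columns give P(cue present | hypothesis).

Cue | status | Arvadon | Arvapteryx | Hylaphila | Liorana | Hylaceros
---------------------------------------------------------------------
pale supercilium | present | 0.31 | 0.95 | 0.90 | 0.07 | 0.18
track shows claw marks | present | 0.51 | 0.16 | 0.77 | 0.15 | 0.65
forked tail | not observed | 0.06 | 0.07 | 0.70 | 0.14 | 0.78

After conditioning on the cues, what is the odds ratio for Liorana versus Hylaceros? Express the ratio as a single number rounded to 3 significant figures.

0.102

Posterior odds equal prior odds times the likelihood ratio; only the two competing hypotheses matter (using 1 − P(present | H) for each absent cue).
  Liorana: 0.07 × 0.07 × 0.15 × (1 − 0.14) = 0.0006321
  Hylaceros: 0.24 × 0.18 × 0.65 × (1 − 0.78) = 0.0061776
Posterior odds = 0.0006321 / 0.0061776 ≈ 0.102.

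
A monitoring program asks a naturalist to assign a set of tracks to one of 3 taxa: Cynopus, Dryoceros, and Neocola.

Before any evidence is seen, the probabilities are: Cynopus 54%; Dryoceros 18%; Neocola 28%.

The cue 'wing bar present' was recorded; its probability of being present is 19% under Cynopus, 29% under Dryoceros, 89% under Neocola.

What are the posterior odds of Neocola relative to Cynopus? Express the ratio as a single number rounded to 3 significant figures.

Posterior odds equal prior odds times the likelihood ratio; only the two competing hypotheses matter.
  Neocola: 0.28 × 0.89 = 0.2492
  Cynopus: 0.54 × 0.19 = 0.1026
Posterior odds = 0.2492 / 0.1026 ≈ 2.43.

2.43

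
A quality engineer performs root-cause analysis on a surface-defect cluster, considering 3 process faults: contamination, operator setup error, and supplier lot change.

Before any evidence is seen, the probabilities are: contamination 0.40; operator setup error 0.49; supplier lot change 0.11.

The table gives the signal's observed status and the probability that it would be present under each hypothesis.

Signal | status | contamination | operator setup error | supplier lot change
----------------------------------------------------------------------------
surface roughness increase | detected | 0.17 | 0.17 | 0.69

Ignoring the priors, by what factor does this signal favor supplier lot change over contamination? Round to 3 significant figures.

The Bayes factor is the ratio of the two likelihoods.
  supplier lot change: 0.69
  contamination: 0.17
Bayes factor = 0.69 / 0.17 ≈ 4.06

4.06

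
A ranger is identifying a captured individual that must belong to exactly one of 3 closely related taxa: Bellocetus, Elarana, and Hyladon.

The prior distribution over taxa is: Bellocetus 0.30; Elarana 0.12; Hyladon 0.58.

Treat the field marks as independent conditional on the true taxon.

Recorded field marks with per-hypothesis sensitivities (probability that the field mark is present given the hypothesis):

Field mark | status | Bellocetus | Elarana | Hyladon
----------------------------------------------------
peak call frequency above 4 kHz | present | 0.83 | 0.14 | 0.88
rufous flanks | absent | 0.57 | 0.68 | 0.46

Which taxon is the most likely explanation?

Hyladon

For each hypothesis, the unnormalized posterior weight is prior × product of the field mark likelihoods (using 1 − P(present | H) for each absent field mark):
  Bellocetus: 0.30 × 0.83 × (1 − 0.57) = 0.10707
  Elarana: 0.12 × 0.14 × (1 − 0.68) = 0.005376
  Hyladon: 0.58 × 0.88 × (1 − 0.46) = 0.27562
Normalizing constant Z = 0.10707 + 0.005376 + 0.27562 = 0.38806.
P(Bellocetus | evidence) ≈ 0.10707 / 0.38806 ≈ 0.276
P(Elarana | evidence) ≈ 0.005376 / 0.38806 ≈ 0.014
P(Hyladon | evidence) ≈ 0.27562 / 0.38806 ≈ 0.710
The largest is 0.710, so Hyladon is most probable.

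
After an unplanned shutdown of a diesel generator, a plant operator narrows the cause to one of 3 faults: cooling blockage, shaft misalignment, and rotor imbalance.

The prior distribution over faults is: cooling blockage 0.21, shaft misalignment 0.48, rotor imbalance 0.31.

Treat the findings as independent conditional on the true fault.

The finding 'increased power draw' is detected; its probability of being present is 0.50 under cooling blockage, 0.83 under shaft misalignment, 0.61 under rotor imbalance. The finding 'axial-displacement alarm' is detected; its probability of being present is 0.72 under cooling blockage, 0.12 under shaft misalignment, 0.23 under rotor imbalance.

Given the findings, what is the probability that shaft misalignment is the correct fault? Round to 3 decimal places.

0.286

For each hypothesis, the unnormalized posterior weight is prior × product of the finding likelihoods:
  cooling blockage: 0.21 × 0.50 × 0.72 = 0.0756
  shaft misalignment: 0.48 × 0.83 × 0.12 = 0.047808
  rotor imbalance: 0.31 × 0.61 × 0.23 = 0.043493
Marginal likelihood of the evidence = 0.1669.
P(shaft misalignment | evidence) = 0.047808 / 0.1669 ≈ 0.286.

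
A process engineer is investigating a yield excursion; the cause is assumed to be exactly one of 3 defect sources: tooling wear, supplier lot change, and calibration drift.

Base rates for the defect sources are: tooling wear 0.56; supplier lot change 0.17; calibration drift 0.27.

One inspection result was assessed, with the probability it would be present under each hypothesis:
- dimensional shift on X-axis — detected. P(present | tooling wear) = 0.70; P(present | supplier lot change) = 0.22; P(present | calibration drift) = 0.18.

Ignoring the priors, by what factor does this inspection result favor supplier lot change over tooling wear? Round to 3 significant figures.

Likelihood of this inspection result under each hypothesis:
  supplier lot change: 0.22
  tooling wear: 0.7
Bayes factor = 0.22 / 0.7 ≈ 0.314

0.314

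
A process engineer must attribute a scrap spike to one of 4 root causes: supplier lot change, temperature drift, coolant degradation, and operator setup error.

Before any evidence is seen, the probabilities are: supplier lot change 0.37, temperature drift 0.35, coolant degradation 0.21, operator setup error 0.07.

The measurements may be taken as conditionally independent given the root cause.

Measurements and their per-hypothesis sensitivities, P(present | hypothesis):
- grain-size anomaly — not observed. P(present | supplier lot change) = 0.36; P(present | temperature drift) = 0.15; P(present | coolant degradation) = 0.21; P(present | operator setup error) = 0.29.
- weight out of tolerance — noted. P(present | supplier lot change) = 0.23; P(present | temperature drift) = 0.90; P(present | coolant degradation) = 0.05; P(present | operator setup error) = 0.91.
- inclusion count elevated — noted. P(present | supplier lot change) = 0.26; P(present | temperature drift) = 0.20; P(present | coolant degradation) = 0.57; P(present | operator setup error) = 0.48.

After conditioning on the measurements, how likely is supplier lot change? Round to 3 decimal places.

Multiply each prior by the joint likelihood of the measurement pattern (using 1 − P(present | H) for each absent measurement):
  supplier lot change: 0.37 × (1 − 0.36) × 0.23 × 0.26 = 0.014161
  temperature drift: 0.35 × (1 − 0.15) × 0.90 × 0.20 = 0.05355
  coolant degradation: 0.21 × (1 − 0.21) × 0.05 × 0.57 = 0.0047281
  operator setup error: 0.07 × (1 − 0.29) × 0.91 × 0.48 = 0.021709
Marginal likelihood of the evidence = 0.094148.
P(supplier lot change | evidence) = 0.014161 / 0.094148 ≈ 0.150.

0.150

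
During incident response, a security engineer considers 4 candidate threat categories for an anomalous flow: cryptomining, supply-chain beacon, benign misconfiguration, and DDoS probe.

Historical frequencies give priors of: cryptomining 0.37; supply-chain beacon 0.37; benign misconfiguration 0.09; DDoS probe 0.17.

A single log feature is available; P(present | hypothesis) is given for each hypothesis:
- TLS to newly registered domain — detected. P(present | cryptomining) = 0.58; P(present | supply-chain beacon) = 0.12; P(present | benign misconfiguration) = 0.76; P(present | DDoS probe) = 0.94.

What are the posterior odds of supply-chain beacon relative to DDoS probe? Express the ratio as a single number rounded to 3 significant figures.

Unnormalized posterior weight (prior times the log feature likelihood) for each of the two hypotheses:
  supply-chain beacon: 0.37 × 0.12 = 0.0444
  DDoS probe: 0.17 × 0.94 = 0.1598
Posterior odds = 0.0444 / 0.1598 ≈ 0.278.

0.278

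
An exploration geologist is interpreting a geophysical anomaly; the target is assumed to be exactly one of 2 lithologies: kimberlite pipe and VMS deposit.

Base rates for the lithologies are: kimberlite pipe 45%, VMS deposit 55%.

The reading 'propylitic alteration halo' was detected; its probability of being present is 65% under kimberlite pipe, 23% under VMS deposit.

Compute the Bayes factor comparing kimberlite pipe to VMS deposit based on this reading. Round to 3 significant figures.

2.83

Likelihood of this reading under each hypothesis:
  kimberlite pipe: 0.65
  VMS deposit: 0.23
Bayes factor = 0.65 / 0.23 ≈ 2.83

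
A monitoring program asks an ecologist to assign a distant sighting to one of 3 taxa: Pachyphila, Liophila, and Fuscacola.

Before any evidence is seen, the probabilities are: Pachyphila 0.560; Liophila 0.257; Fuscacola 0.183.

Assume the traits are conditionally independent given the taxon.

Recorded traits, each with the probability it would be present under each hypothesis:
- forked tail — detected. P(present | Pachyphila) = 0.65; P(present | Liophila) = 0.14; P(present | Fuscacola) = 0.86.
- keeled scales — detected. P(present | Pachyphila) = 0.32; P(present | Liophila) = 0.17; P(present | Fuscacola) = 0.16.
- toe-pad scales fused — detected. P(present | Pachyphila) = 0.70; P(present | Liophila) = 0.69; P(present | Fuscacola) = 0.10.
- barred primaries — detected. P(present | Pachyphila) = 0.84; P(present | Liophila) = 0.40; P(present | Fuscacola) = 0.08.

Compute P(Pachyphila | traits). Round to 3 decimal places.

0.973

Multiply each prior by the joint likelihood of the trait pattern:
  Pachyphila: 0.560 × 0.65 × 0.32 × 0.70 × 0.84 = 0.06849
  Liophila: 0.257 × 0.14 × 0.17 × 0.69 × 0.40 = 0.0016882
  Fuscacola: 0.183 × 0.86 × 0.16 × 0.10 × 0.08 = 0.00020145
Marginal likelihood of the evidence = 0.07038.
P(Pachyphila | evidence) = 0.06849 / 0.07038 ≈ 0.973.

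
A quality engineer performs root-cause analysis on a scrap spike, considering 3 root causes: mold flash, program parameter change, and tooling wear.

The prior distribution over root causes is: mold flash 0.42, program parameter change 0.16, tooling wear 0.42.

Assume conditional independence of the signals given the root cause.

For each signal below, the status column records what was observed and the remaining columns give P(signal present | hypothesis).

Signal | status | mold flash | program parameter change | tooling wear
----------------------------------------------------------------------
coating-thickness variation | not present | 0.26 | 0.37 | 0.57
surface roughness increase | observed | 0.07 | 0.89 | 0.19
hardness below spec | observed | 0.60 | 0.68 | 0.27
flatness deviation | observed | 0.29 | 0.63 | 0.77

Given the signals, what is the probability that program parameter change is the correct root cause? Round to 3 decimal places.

0.779

Multiply each prior by the joint likelihood of the signal pattern (using 1 − P(present | H) for each absent signal):
  mold flash: 0.42 × (1 − 0.26) × 0.07 × 0.60 × 0.29 = 0.0037855
  program parameter change: 0.16 × (1 − 0.37) × 0.89 × 0.68 × 0.63 = 0.038433
  tooling wear: 0.42 × (1 − 0.57) × 0.19 × 0.27 × 0.77 = 0.0071339
The unnormalized weights sum to 0.049352.
P(program parameter change | evidence) = 0.038433 / 0.049352 ≈ 0.779.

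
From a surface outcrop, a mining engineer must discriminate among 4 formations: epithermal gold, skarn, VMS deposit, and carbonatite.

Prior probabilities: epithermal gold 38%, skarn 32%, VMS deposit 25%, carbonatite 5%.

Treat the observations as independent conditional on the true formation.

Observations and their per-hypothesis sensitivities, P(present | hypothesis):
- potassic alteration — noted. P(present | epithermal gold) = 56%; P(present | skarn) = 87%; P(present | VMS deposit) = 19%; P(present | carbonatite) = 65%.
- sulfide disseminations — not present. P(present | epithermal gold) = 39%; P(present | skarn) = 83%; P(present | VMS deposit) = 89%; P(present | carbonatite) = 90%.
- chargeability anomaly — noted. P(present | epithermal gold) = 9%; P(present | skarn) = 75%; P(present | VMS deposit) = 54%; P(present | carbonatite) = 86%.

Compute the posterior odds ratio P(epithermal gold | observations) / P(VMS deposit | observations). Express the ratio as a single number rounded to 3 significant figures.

Unnormalized posterior weight (prior times the observation likelihoods) for each of the two hypotheses (using 1 − P(present | H) for each absent observation):
  epithermal gold: 0.38 × 0.56 × (1 − 0.39) × 0.09 = 0.011683
  VMS deposit: 0.25 × 0.19 × (1 − 0.89) × 0.54 = 0.0028215
Odds(epithermal gold : VMS deposit) = 0.011683 / 0.0028215 ≈ 4.14.

4.14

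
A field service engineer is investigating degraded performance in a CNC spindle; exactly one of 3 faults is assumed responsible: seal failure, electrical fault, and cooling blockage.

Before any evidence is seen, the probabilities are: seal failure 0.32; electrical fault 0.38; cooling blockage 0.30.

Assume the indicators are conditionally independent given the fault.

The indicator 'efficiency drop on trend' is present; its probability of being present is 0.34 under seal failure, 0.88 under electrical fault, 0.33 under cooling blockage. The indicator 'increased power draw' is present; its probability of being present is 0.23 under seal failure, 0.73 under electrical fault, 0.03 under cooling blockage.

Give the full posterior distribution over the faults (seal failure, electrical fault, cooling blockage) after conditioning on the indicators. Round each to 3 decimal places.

0.092, 0.897, 0.011

By Bayes' rule with conditional independence, the unnormalized weight for each hypothesis is prior × ∏ likelihoods:
  seal failure: 0.32 × 0.34 × 0.23 = 0.025024
  electrical fault: 0.38 × 0.88 × 0.73 = 0.24411
  cooling blockage: 0.30 × 0.33 × 0.03 = 0.00297
Marginal likelihood of the evidence = 0.27211.
P(seal failure | evidence) = 0.025024 / 0.27211 ≈ 0.092
P(electrical fault | evidence) = 0.24411 / 0.27211 ≈ 0.897
P(cooling blockage | evidence) = 0.00297 / 0.27211 ≈ 0.011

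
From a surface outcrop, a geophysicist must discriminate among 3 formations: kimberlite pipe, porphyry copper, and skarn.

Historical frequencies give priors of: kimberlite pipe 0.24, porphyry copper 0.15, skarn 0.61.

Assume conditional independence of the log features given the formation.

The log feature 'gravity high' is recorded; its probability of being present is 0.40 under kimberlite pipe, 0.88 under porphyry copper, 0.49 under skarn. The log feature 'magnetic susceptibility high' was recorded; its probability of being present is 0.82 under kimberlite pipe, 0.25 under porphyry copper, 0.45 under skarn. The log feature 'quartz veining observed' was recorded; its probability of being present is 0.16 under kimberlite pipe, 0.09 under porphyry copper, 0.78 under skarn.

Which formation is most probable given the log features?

By Bayes' rule with conditional independence, the unnormalized weight for each hypothesis is prior × ∏ likelihoods:
  kimberlite pipe: 0.24 × 0.40 × 0.82 × 0.16 = 0.012595
  porphyry copper: 0.15 × 0.88 × 0.25 × 0.09 = 0.00297
  skarn: 0.61 × 0.49 × 0.45 × 0.78 = 0.10491
The unnormalized weights sum to 0.12048.
P(kimberlite pipe | evidence) ≈ 0.012595 / 0.12048 ≈ 0.105
P(porphyry copper | evidence) ≈ 0.00297 / 0.12048 ≈ 0.025
P(skarn | evidence) ≈ 0.10491 / 0.12048 ≈ 0.871
The largest is 0.871, so skarn is most probable.

skarn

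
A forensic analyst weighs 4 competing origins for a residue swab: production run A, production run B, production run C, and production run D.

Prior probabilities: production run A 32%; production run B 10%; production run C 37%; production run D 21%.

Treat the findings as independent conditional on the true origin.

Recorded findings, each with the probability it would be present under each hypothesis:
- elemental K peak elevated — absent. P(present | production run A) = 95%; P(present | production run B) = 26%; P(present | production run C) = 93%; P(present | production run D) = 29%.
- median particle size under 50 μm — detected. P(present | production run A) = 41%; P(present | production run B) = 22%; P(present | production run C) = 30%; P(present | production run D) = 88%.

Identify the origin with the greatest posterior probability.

production run D

For each hypothesis, the unnormalized posterior weight is prior × product of the finding likelihoods (using 1 − P(present | H) for each absent finding):
  production run A: 0.32 × (1 − 0.95) × 0.41 = 0.00656
  production run B: 0.10 × (1 − 0.26) × 0.22 = 0.01628
  production run C: 0.37 × (1 − 0.93) × 0.30 = 0.00777
  production run D: 0.21 × (1 − 0.29) × 0.88 = 0.13121
Normalizing constant Z = 0.00656 + 0.01628 + 0.00777 + 0.13121 = 0.16182.
P(production run A | evidence) ≈ 0.00656 / 0.16182 ≈ 0.041
P(production run B | evidence) ≈ 0.01628 / 0.16182 ≈ 0.101
P(production run C | evidence) ≈ 0.00777 / 0.16182 ≈ 0.048
P(production run D | evidence) ≈ 0.13121 / 0.16182 ≈ 0.811
The largest is 0.811, so production run D is most probable.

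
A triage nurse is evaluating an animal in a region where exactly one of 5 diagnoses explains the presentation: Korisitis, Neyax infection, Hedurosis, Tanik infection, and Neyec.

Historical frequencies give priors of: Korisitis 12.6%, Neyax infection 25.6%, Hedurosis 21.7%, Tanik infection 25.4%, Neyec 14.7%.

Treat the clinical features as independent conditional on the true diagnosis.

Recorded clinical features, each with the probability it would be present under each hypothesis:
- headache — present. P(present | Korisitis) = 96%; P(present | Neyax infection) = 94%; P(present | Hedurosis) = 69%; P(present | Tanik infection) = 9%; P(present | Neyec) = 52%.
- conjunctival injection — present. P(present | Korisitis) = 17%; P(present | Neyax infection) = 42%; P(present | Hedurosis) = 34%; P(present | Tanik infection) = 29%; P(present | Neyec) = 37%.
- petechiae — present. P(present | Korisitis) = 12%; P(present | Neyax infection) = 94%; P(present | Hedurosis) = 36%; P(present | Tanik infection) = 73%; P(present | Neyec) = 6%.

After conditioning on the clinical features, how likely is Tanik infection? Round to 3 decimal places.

0.040

For each hypothesis, the unnormalized posterior weight is prior × product of the clinical feature likelihoods:
  Korisitis: 0.126 × 0.96 × 0.17 × 0.12 = 0.0024676
  Neyax infection: 0.256 × 0.94 × 0.42 × 0.94 = 0.095005
  Hedurosis: 0.217 × 0.69 × 0.34 × 0.36 = 0.018327
  Tanik infection: 0.254 × 0.09 × 0.29 × 0.73 = 0.0048395
  Neyec: 0.147 × 0.52 × 0.37 × 0.06 = 0.001697
The unnormalized weights sum to 0.12234.
P(Tanik infection | evidence) = 0.0048395 / 0.12234 ≈ 0.040.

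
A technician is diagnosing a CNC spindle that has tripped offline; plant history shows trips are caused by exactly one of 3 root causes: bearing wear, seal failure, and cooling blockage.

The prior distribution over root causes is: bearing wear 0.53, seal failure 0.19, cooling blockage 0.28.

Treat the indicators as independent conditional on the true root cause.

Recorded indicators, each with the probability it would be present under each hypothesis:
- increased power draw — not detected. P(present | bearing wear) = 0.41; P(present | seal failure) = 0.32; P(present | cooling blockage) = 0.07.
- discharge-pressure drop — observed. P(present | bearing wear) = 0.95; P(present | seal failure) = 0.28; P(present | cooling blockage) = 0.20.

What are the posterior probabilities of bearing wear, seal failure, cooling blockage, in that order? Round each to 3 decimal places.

0.771, 0.094, 0.135

By Bayes' rule with conditional independence, the unnormalized weight for each hypothesis is prior × ∏ likelihoods (using 1 − P(present | H) for each absent indicator):
  bearing wear: 0.53 × (1 − 0.41) × 0.95 = 0.29707
  seal failure: 0.19 × (1 − 0.32) × 0.28 = 0.036176
  cooling blockage: 0.28 × (1 − 0.07) × 0.20 = 0.05208
Marginal likelihood of the evidence = 0.38532.
P(bearing wear | evidence) = 0.29707 / 0.38532 ≈ 0.771
P(seal failure | evidence) = 0.036176 / 0.38532 ≈ 0.094
P(cooling blockage | evidence) = 0.05208 / 0.38532 ≈ 0.135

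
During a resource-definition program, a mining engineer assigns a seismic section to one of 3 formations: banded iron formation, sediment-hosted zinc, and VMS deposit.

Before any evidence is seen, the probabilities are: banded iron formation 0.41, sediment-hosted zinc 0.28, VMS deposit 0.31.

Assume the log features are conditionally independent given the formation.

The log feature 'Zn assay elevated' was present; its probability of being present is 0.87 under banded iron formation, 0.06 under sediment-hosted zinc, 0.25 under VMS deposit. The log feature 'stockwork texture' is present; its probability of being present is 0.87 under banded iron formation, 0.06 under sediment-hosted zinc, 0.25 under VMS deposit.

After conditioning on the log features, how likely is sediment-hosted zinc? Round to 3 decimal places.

For each hypothesis, the unnormalized posterior weight is prior × product of the log feature likelihoods:
  banded iron formation: 0.41 × 0.87 × 0.87 = 0.31033
  sediment-hosted zinc: 0.28 × 0.06 × 0.06 = 0.001008
  VMS deposit: 0.31 × 0.25 × 0.25 = 0.019375
Marginal likelihood of the evidence = 0.33071.
P(sediment-hosted zinc | evidence) = 0.001008 / 0.33071 ≈ 0.003.

0.003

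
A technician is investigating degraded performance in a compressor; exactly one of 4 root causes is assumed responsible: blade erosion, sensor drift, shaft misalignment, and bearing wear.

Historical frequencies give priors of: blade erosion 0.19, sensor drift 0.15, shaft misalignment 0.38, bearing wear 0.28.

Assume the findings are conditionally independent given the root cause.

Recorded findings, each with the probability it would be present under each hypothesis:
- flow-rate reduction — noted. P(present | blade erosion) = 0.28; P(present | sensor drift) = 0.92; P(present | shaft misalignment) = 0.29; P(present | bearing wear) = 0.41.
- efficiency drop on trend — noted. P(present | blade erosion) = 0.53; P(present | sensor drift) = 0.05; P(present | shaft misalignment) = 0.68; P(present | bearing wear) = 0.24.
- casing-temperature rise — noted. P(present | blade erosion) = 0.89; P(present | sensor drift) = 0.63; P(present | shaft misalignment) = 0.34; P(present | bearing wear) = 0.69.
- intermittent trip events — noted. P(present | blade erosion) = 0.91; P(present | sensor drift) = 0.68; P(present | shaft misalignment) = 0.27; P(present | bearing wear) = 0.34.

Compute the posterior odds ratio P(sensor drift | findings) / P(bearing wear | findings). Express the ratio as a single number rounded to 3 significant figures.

Unnormalized posterior weight (prior times the finding likelihoods) for each of the two hypotheses:
  sensor drift: 0.15 × 0.92 × 0.05 × 0.63 × 0.68 = 0.002956
  bearing wear: 0.28 × 0.41 × 0.24 × 0.69 × 0.34 = 0.0064637
Posterior odds = 0.002956 / 0.0064637 ≈ 0.457.

0.457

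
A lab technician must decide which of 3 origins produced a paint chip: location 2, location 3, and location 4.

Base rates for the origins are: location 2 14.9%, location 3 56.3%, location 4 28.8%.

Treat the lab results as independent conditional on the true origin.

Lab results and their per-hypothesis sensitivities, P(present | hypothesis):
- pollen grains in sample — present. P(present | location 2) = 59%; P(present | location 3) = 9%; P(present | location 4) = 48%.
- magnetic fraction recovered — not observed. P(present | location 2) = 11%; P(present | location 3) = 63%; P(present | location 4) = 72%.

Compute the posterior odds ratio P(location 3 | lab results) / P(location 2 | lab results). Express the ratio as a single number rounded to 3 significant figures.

Unnormalized posterior weight (prior times the lab result likelihoods) for each of the two hypotheses (using 1 − P(present | H) for each absent lab result):
  location 3: 0.563 × 0.09 × (1 − 0.63) = 0.018748
  location 2: 0.149 × 0.59 × (1 − 0.11) = 0.07824
Posterior odds = 0.018748 / 0.07824 ≈ 0.240.

0.240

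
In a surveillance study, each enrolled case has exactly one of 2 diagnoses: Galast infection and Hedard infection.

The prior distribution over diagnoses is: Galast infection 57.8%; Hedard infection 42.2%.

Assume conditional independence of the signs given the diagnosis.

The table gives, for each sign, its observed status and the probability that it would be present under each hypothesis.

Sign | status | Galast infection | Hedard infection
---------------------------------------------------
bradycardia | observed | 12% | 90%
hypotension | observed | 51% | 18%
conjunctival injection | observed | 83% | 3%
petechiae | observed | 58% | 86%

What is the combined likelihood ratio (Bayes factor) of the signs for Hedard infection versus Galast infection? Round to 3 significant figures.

0.142

Take the product of per-sign likelihoods under each hypothesis, then divide.
  Hedard infection: 0.90 × 0.18 × 0.03 × 0.86 = 0.0041796
  Galast infection: 0.12 × 0.51 × 0.83 × 0.58 = 0.029462
Bayes factor = 0.0041796 / 0.029462 ≈ 0.142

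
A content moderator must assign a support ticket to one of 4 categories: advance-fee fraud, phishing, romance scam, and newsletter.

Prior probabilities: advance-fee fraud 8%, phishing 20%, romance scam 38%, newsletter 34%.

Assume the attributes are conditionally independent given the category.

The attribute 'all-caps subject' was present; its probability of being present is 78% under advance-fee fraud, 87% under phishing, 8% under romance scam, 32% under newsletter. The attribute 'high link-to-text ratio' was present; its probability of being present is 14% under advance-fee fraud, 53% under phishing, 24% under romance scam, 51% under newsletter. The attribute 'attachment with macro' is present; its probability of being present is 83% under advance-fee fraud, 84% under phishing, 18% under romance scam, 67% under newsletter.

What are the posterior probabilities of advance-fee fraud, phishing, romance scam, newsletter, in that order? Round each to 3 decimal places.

By Bayes' rule with conditional independence, the unnormalized weight for each hypothesis is prior × ∏ likelihoods:
  advance-fee fraud: 0.08 × 0.78 × 0.14 × 0.83 = 0.0072509
  phishing: 0.20 × 0.87 × 0.53 × 0.84 = 0.077465
  romance scam: 0.38 × 0.08 × 0.24 × 0.18 = 0.0013133
  newsletter: 0.34 × 0.32 × 0.51 × 0.67 = 0.037177
Marginal likelihood of the evidence = 0.12321.
P(advance-fee fraud | evidence) = 0.0072509 / 0.12321 ≈ 0.059
P(phishing | evidence) = 0.077465 / 0.12321 ≈ 0.629
P(romance scam | evidence) = 0.0013133 / 0.12321 ≈ 0.011
P(newsletter | evidence) = 0.037177 / 0.12321 ≈ 0.302

0.059, 0.629, 0.011, 0.302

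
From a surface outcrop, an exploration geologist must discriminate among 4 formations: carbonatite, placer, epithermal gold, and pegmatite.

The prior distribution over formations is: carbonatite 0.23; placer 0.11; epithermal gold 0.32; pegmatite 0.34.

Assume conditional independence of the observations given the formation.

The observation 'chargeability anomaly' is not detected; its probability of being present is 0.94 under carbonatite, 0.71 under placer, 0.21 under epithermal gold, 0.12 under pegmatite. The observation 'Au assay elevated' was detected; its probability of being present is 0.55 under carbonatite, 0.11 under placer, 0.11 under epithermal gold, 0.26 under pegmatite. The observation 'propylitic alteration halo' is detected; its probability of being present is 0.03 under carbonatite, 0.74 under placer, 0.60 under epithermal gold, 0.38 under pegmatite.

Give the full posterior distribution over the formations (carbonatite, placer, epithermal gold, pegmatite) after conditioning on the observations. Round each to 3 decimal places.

0.005, 0.053, 0.340, 0.602

By Bayes' rule with conditional independence, the unnormalized weight for each hypothesis is prior × ∏ likelihoods (using 1 − P(present | H) for each absent observation):
  carbonatite: 0.23 × (1 − 0.94) × 0.55 × 0.03 = 0.0002277
  placer: 0.11 × (1 − 0.71) × 0.11 × 0.74 = 0.0025967
  epithermal gold: 0.32 × (1 − 0.21) × 0.11 × 0.60 = 0.016685
  pegmatite: 0.34 × (1 − 0.12) × 0.26 × 0.38 = 0.029561
Marginal likelihood of the evidence = 0.04907.
P(carbonatite | evidence) = 0.0002277 / 0.04907 ≈ 0.005
P(placer | evidence) = 0.0025967 / 0.04907 ≈ 0.053
P(epithermal gold | evidence) = 0.016685 / 0.04907 ≈ 0.340
P(pegmatite | evidence) = 0.029561 / 0.04907 ≈ 0.602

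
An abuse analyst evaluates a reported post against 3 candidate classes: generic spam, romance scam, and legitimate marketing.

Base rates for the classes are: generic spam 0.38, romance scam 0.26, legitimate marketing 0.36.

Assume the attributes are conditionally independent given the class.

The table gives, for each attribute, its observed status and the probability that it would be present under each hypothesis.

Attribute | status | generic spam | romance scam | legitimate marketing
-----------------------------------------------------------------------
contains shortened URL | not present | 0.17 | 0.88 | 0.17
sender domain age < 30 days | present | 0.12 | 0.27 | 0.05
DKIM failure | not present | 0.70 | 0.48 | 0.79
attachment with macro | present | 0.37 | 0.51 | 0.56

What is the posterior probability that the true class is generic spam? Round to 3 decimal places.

0.513

Multiply each prior by the joint likelihood of the attribute pattern (using 1 − P(present | H) for each absent attribute):
  generic spam: 0.38 × (1 − 0.17) × 0.12 × (1 − 0.70) × 0.37 = 0.0042011
  romance scam: 0.26 × (1 − 0.88) × 0.27 × (1 − 0.48) × 0.51 = 0.002234
  legitimate marketing: 0.36 × (1 − 0.17) × 0.05 × (1 − 0.79) × 0.56 = 0.0017569
Normalizing constant Z = 0.0042011 + 0.002234 + 0.0017569 = 0.0081921.
P(generic spam | evidence) = 0.0042011 / 0.0081921 ≈ 0.513.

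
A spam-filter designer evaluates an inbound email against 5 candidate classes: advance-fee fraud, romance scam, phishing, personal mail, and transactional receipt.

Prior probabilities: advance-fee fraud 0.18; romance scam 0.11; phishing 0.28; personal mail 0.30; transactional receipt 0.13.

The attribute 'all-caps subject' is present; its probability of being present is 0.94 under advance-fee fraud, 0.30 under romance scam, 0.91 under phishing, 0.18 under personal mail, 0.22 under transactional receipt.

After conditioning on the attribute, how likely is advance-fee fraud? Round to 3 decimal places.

Multiply each prior by the likelihood of the attribute:
  advance-fee fraud: 0.18 × 0.94 = 0.1692
  romance scam: 0.11 × 0.30 = 0.033
  phishing: 0.28 × 0.91 = 0.2548
  personal mail: 0.30 × 0.18 = 0.054
  transactional receipt: 0.13 × 0.22 = 0.0286
Normalizing constant Z = 0.1692 + 0.033 + 0.2548 + 0.054 + 0.0286 = 0.5396.
P(advance-fee fraud | evidence) = 0.1692 / 0.5396 ≈ 0.314.

0.314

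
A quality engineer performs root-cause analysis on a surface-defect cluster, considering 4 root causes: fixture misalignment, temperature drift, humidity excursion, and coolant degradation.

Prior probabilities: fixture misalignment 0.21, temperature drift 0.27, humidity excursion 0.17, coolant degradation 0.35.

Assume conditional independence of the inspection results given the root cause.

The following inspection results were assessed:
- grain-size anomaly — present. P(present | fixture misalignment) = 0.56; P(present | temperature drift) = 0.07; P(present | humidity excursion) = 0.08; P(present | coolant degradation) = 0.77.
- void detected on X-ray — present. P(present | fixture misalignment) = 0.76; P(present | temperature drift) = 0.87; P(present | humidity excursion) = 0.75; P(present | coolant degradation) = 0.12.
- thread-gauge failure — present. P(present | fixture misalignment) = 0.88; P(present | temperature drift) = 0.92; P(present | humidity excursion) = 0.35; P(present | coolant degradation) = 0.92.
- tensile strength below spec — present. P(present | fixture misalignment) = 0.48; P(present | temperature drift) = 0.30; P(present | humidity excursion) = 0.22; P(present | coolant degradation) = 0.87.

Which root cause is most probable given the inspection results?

For each hypothesis, the unnormalized posterior weight is prior × product of the inspection result likelihoods:
  fixture misalignment: 0.21 × 0.56 × 0.76 × 0.88 × 0.48 = 0.037752
  temperature drift: 0.27 × 0.07 × 0.87 × 0.92 × 0.30 = 0.0045383
  humidity excursion: 0.17 × 0.08 × 0.75 × 0.35 × 0.22 = 0.0007854
  coolant degradation: 0.35 × 0.77 × 0.12 × 0.92 × 0.87 = 0.025885
Normalizing constant Z = 0.037752 + 0.0045383 + 0.0007854 + 0.025885 = 0.068961.
P(fixture misalignment | evidence) ≈ 0.037752 / 0.068961 ≈ 0.547
P(temperature drift | evidence) ≈ 0.0045383 / 0.068961 ≈ 0.066
P(humidity excursion | evidence) ≈ 0.0007854 / 0.068961 ≈ 0.011
P(coolant degradation | evidence) ≈ 0.025885 / 0.068961 ≈ 0.375
The largest is 0.547, so fixture misalignment is most probable.

fixture misalignment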